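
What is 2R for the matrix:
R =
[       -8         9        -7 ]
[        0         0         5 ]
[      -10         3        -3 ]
2R =
[      -16        18       -14 ]
[        0         0        10 ]
[      -20         6        -6 ]

Scalar multiplication is elementwise: (2R)[i][j] = 2 * R[i][j].
  (2R)[0][0] = 2 * (-8) = -16
  (2R)[0][1] = 2 * (9) = 18
  (2R)[0][2] = 2 * (-7) = -14
  (2R)[1][0] = 2 * (0) = 0
  (2R)[1][1] = 2 * (0) = 0
  (2R)[1][2] = 2 * (5) = 10
  (2R)[2][0] = 2 * (-10) = -20
  (2R)[2][1] = 2 * (3) = 6
  (2R)[2][2] = 2 * (-3) = -6
2R =
[      -16        18       -14 ]
[        0         0        10 ]
[      -20         6        -6 ]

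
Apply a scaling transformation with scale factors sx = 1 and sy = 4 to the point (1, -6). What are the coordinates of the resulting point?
(1, -24)

Scaling matrix:
[[1, 0], [0, 4]]
Result: (1 × 1, -6 × 4) = (1, -24)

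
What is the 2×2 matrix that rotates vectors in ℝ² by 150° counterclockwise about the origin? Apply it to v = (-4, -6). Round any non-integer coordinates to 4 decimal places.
R = [[-√3/2, -1/2], [1/2, -√3/2]]; R·v = (6.4641, 3.1962)

A counterclockwise rotation by angle θ in ℝ² has matrix R(θ) = [[cos θ, -sin θ], [sin θ, cos θ]].
For θ = 150°: cos θ = -√3/2, sin θ = 1/2.
R(150°) = [[-√3/2, -1/2], [1/2, -√3/2]].
R·v = [-√3/2·-4 + (-1/2)·-6, 1/2·-4 + -√3/2·-6] = (6.4641, 3.1962).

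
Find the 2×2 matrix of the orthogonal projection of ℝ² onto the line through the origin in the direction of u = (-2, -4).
[[1/5, 2/5], [2/5, 4/5]]

The orthogonal projection onto the line spanned by a nonzero vector u = (a, b) has matrix P = (u uᵀ) / (uᵀ u) = (1/(a² + b²)) · [[a², ab], [ab, b²]].
Here u = (-2, -4), so a² + b² = 4 + 16 = 20.
P = (1/20) · [[4, 8], [8, 16]] = [[1/5, 2/5], [2/5, 4/5]].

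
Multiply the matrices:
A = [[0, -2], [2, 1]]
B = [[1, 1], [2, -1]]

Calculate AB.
[[-4, 2], [4, 1]]

Each entry (i,j) of AB = sum over k of A[i][k]*B[k][j].
(AB)[0][0] = (0)*(1) + (-2)*(2) = -4
(AB)[0][1] = (0)*(1) + (-2)*(-1) = 2
(AB)[1][0] = (2)*(1) + (1)*(2) = 4
(AB)[1][1] = (2)*(1) + (1)*(-1) = 1
AB = [[-4, 2], [4, 1]]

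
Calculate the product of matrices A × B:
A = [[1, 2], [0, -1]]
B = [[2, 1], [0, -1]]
[[2, -1], [0, 1]]

Matrix multiplication:
C[0][0] = 1×2 + 2×0 = 2
C[0][1] = 1×1 + 2×-1 = -1
C[1][0] = 0×2 + -1×0 = 0
C[1][1] = 0×1 + -1×-1 = 1
Result: [[2, -1], [0, 1]]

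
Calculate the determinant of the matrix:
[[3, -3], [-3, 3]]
0

For a 2×2 matrix [[a, b], [c, d]], det = ad - bc
det = (3)(3) - (-3)(-3) = 9 - 9 = 0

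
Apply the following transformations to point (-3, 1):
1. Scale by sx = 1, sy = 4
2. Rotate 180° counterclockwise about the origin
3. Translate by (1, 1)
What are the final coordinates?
(4, -3)

Step 1: Scale → (-3, 4)
Step 2: Rotate 180° → (3, -4)
Step 3: Translate → (4, -3)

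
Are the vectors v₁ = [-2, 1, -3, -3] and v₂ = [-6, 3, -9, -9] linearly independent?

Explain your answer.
No, linearly dependent (v₂ = 3·v₁)

Check whether there is a scalar k with v₂ = k·v₁.
Comparing components, k = 3 satisfies 3·[-2, 1, -3, -3] = [-6, 3, -9, -9].
Since v₂ is a scalar multiple of v₁, the two vectors are linearly dependent.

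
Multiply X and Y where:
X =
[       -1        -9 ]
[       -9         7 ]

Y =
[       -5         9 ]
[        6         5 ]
XY =
[      -49       -54 ]
[       87       -46 ]

Matrix multiplication: (XY)[i][j] = sum over k of X[i][k] * Y[k][j].
  (XY)[0][0] = (-1)*(-5) + (-9)*(6) = -49
  (XY)[0][1] = (-1)*(9) + (-9)*(5) = -54
  (XY)[1][0] = (-9)*(-5) + (7)*(6) = 87
  (XY)[1][1] = (-9)*(9) + (7)*(5) = -46
XY =
[      -49       -54 ]
[       87       -46 ]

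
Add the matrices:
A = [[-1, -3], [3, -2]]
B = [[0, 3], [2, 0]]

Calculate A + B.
[[-1, 0], [5, -2]]

Add corresponding elements:
(-1)+(0)=-1
(-3)+(3)=0
(3)+(2)=5
(-2)+(0)=-2
A + B = [[-1, 0], [5, -2]]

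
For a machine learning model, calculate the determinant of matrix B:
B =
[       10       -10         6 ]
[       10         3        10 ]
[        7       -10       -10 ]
det(B) = -1726

Expand along row 0 (cofactor expansion): det(B) = a*(e*i - f*h) - b*(d*i - f*g) + c*(d*h - e*g), where the 3×3 is [[a, b, c], [d, e, f], [g, h, i]].
Minor M_00 = (3)*(-10) - (10)*(-10) = -30 + 100 = 70.
Minor M_01 = (10)*(-10) - (10)*(7) = -100 - 70 = -170.
Minor M_02 = (10)*(-10) - (3)*(7) = -100 - 21 = -121.
det(B) = (10)*(70) - (-10)*(-170) + (6)*(-121) = 700 - 1700 - 726 = -1726.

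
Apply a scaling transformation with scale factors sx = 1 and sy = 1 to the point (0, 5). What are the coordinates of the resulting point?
(0, 5)

Scaling matrix:
[[1, 0], [0, 1]]
Result: (0 × 1, 5 × 1) = (0, 5)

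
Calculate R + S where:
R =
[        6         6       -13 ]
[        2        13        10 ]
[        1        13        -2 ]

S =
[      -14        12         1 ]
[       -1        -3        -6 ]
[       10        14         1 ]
R + S =
[       -8        18       -12 ]
[        1        10         4 ]
[       11        27        -1 ]

Matrix addition is elementwise: (R+S)[i][j] = R[i][j] + S[i][j].
  (R+S)[0][0] = (6) + (-14) = -8
  (R+S)[0][1] = (6) + (12) = 18
  (R+S)[0][2] = (-13) + (1) = -12
  (R+S)[1][0] = (2) + (-1) = 1
  (R+S)[1][1] = (13) + (-3) = 10
  (R+S)[1][2] = (10) + (-6) = 4
  (R+S)[2][0] = (1) + (10) = 11
  (R+S)[2][1] = (13) + (14) = 27
  (R+S)[2][2] = (-2) + (1) = -1
R + S =
[       -8        18       -12 ]
[        1        10         4 ]
[       11        27        -1 ]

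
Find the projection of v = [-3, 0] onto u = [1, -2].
[-3/5, 6/5]

The projection of v onto u is proj_u(v) = ((v·u) / (u·u)) · u.
v·u = (-3)*(1) + (0)*(-2) = -3.
u·u = (1)*(1) + (-2)*(-2) = 5.
coefficient = -3 / 5 = -3/5.
proj_u(v) = -3/5 · [1, -2] = [-3/5, 6/5].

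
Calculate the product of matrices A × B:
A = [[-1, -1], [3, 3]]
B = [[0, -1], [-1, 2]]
[[1, -1], [-3, 3]]

Matrix multiplication:
C[0][0] = -1×0 + -1×-1 = 1
C[0][1] = -1×-1 + -1×2 = -1
C[1][0] = 3×0 + 3×-1 = -3
C[1][1] = 3×-1 + 3×2 = 3
Result: [[1, -1], [-3, 3]]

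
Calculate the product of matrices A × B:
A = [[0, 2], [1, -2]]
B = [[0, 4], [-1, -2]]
[[-2, -4], [2, 8]]

Matrix multiplication:
C[0][0] = 0×0 + 2×-1 = -2
C[0][1] = 0×4 + 2×-2 = -4
C[1][0] = 1×0 + -2×-1 = 2
C[1][1] = 1×4 + -2×-2 = 8
Result: [[-2, -4], [2, 8]]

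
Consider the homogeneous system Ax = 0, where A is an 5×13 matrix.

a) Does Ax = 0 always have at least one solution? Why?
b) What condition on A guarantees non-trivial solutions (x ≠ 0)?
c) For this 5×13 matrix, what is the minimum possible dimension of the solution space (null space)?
a) Yes, x = 0 is always a solution. b) When A has linearly dependent columns (rank < n). c) Minimum nullity = 8.

a) x = 0 satisfies A·0 = 0, so the zero vector is always a solution.
b) Non-trivial solutions exist iff the columns of A are linearly dependent, equivalently rank(A) < n (the number of columns).
c) By rank-nullity, rank(A) + nullity(A) = n = 13. Since A has only 5 rows, rank(A) ≤ 5, so nullity(A) ≥ 13 - 5 = 8.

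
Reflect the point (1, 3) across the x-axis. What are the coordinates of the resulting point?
(1, -3)

Reflection across x-axis: (1, 3) → (1, -3)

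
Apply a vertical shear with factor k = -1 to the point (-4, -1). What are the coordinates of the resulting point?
(-4, 3)

Shear matrix for vertical shear with factor k = -1:
[[1, 0], [-1, 1]]
Result: (-4, -1) → (-4, 3)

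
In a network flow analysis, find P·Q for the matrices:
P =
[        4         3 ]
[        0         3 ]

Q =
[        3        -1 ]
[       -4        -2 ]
PQ =
[        0       -10 ]
[      -12        -6 ]

Matrix multiplication: (PQ)[i][j] = sum over k of P[i][k] * Q[k][j].
  (PQ)[0][0] = (4)*(3) + (3)*(-4) = 0
  (PQ)[0][1] = (4)*(-1) + (3)*(-2) = -10
  (PQ)[1][0] = (0)*(3) + (3)*(-4) = -12
  (PQ)[1][1] = (0)*(-1) + (3)*(-2) = -6
PQ =
[        0       -10 ]
[      -12        -6 ]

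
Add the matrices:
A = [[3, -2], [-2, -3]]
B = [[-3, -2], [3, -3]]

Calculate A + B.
[[0, -4], [1, -6]]

Add corresponding elements:
(3)+(-3)=0
(-2)+(-2)=-4
(-2)+(3)=1
(-3)+(-3)=-6
A + B = [[0, -4], [1, -6]]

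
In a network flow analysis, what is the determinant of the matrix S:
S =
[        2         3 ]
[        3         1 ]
det(S) = -7

For a 2×2 matrix [[a, b], [c, d]], det = a*d - b*c.
det(S) = (2)*(1) - (3)*(3) = 2 - 9 = -7.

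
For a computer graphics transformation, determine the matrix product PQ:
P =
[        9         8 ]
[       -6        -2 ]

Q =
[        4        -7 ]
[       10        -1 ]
PQ =
[      116       -71 ]
[      -44        44 ]

Matrix multiplication: (PQ)[i][j] = sum over k of P[i][k] * Q[k][j].
  (PQ)[0][0] = (9)*(4) + (8)*(10) = 116
  (PQ)[0][1] = (9)*(-7) + (8)*(-1) = -71
  (PQ)[1][0] = (-6)*(4) + (-2)*(10) = -44
  (PQ)[1][1] = (-6)*(-7) + (-2)*(-1) = 44
PQ =
[      116       -71 ]
[      -44        44 ]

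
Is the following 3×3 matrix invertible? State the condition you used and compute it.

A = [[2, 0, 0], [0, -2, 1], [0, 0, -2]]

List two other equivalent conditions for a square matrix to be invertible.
Yes, invertible; det(A) = 8 ≠ 0. Equivalent conditions: rank(A) = 3; Ax = 0 has only the trivial solution; 0 is not an eigenvalue; the columns of A are linearly independent.

To check invertibility, compute det(A).
The given matrix is triangular, so det(A) equals the product of its diagonal entries = 8 ≠ 0.
Since det(A) ≠ 0, A is invertible.
Equivalent conditions for a square matrix A to be invertible:
- rank(A) = 3 (full rank).
- The homogeneous system Ax = 0 has only the trivial solution x = 0.
- 0 is not an eigenvalue of A.
- The columns (equivalently rows) of A are linearly independent.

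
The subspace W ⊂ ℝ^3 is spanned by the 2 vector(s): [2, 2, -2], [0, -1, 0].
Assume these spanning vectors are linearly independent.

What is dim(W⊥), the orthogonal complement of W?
dim(W⊥) = 1

For any subspace W of ℝ^n, dim(W) + dim(W⊥) = n (the whole-space dimension).
Here the given 2 vectors are linearly independent, so dim(W) = 2.
Thus dim(W⊥) = n - dim(W) = 3 - 2 = 1.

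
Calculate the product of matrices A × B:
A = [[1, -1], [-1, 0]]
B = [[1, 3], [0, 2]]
[[1, 1], [-1, -3]]

Matrix multiplication:
C[0][0] = 1×1 + -1×0 = 1
C[0][1] = 1×3 + -1×2 = 1
C[1][0] = -1×1 + 0×0 = -1
C[1][1] = -1×3 + 0×2 = -3
Result: [[1, 1], [-1, -3]]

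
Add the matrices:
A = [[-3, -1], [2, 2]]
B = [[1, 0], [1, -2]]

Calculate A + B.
[[-2, -1], [3, 0]]

Add corresponding elements:
(-3)+(1)=-2
(-1)+(0)=-1
(2)+(1)=3
(2)+(-2)=0
A + B = [[-2, -1], [3, 0]]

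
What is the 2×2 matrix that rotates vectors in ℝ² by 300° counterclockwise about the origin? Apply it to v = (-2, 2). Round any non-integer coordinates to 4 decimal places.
R = [[1/2, √3/2], [-√3/2, 1/2]]; R·v = (0.7321, 2.7321)

A counterclockwise rotation by angle θ in ℝ² has matrix R(θ) = [[cos θ, -sin θ], [sin θ, cos θ]].
For θ = 300°: cos θ = 1/2, sin θ = -√3/2.
R(300°) = [[1/2, √3/2], [-√3/2, 1/2]].
R·v = [1/2·-2 + (√3/2)·2, -√3/2·-2 + 1/2·2] = (0.7321, 2.7321).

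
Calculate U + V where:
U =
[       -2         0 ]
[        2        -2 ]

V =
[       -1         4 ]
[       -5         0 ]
U + V =
[       -3         4 ]
[       -3        -2 ]

Matrix addition is elementwise: (U+V)[i][j] = U[i][j] + V[i][j].
  (U+V)[0][0] = (-2) + (-1) = -3
  (U+V)[0][1] = (0) + (4) = 4
  (U+V)[1][0] = (2) + (-5) = -3
  (U+V)[1][1] = (-2) + (0) = -2
U + V =
[       -3         4 ]
[       -3        -2 ]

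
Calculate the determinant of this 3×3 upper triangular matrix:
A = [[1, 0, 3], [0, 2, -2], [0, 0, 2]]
4

The determinant of a triangular matrix is the product of its diagonal entries (the off-diagonal entries above the diagonal do not affect it).
det(A) = (1) * (2) * (2) = 4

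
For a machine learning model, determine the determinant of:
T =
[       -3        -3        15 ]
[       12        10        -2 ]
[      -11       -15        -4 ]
det(T) = -1050

Expand along row 0 (cofactor expansion): det(T) = a*(e*i - f*h) - b*(d*i - f*g) + c*(d*h - e*g), where the 3×3 is [[a, b, c], [d, e, f], [g, h, i]].
Minor M_00 = (10)*(-4) - (-2)*(-15) = -40 - 30 = -70.
Minor M_01 = (12)*(-4) - (-2)*(-11) = -48 - 22 = -70.
Minor M_02 = (12)*(-15) - (10)*(-11) = -180 + 110 = -70.
det(T) = (-3)*(-70) - (-3)*(-70) + (15)*(-70) = 210 - 210 - 1050 = -1050.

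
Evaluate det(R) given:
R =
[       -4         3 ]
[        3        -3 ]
det(R) = 3

For a 2×2 matrix [[a, b], [c, d]], det = a*d - b*c.
det(R) = (-4)*(-3) - (3)*(3) = 12 - 9 = 3.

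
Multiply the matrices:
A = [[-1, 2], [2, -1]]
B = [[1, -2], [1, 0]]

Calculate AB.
[[1, 2], [1, -4]]

Each entry (i,j) of AB = sum over k of A[i][k]*B[k][j].
(AB)[0][0] = (-1)*(1) + (2)*(1) = 1
(AB)[0][1] = (-1)*(-2) + (2)*(0) = 2
(AB)[1][0] = (2)*(1) + (-1)*(1) = 1
(AB)[1][1] = (2)*(-2) + (-1)*(0) = -4
AB = [[1, 2], [1, -4]]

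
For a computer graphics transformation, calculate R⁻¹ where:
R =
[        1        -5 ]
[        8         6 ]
det(R) = 46
R⁻¹ =
[     3/23      5/46 ]
[    -4/23      1/46 ]

For a 2×2 matrix R = [[a, b], [c, d]] with det(R) ≠ 0, R⁻¹ = (1/det(R)) * [[d, -b], [-c, a]].
det(R) = (1)*(6) - (-5)*(8) = 6 + 40 = 46.
R⁻¹ = (1/46) * [[6, 5], [-8, 1]].
Dividing each entry by 46 and reducing:
R⁻¹ =
[     3/23      5/46 ]
[    -4/23      1/46 ]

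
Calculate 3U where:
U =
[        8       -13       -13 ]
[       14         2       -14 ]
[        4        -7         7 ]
3U =
[       24       -39       -39 ]
[       42         6       -42 ]
[       12       -21        21 ]

Scalar multiplication is elementwise: (3U)[i][j] = 3 * U[i][j].
  (3U)[0][0] = 3 * (8) = 24
  (3U)[0][1] = 3 * (-13) = -39
  (3U)[0][2] = 3 * (-13) = -39
  (3U)[1][0] = 3 * (14) = 42
  (3U)[1][1] = 3 * (2) = 6
  (3U)[1][2] = 3 * (-14) = -42
  (3U)[2][0] = 3 * (4) = 12
  (3U)[2][1] = 3 * (-7) = -21
  (3U)[2][2] = 3 * (7) = 21
3U =
[       24       -39       -39 ]
[       42         6       -42 ]
[       12       -21        21 ]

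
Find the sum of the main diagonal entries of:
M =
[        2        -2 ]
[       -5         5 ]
tr(M) = 2 + 5 = 7

The trace of a square matrix is the sum of its diagonal entries.
Diagonal entries of M: M[0][0] = 2, M[1][1] = 5.
tr(M) = 2 + 5 = 7.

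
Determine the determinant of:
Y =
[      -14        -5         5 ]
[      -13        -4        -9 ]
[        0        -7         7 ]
det(Y) = 1274

Expand along row 0 (cofactor expansion): det(Y) = a*(e*i - f*h) - b*(d*i - f*g) + c*(d*h - e*g), where the 3×3 is [[a, b, c], [d, e, f], [g, h, i]].
Minor M_00 = (-4)*(7) - (-9)*(-7) = -28 - 63 = -91.
Minor M_01 = (-13)*(7) - (-9)*(0) = -91 - 0 = -91.
Minor M_02 = (-13)*(-7) - (-4)*(0) = 91 - 0 = 91.
det(Y) = (-14)*(-91) - (-5)*(-91) + (5)*(91) = 1274 - 455 + 455 = 1274.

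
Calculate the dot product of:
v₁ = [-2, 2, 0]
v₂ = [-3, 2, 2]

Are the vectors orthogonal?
10, No

The dot product is the sum of products of corresponding components.
v₁·v₂ = (-2)*(-3) + (2)*(2) + (0)*(2) = 6 + 4 + 0 = 10.
Two vectors are orthogonal iff their dot product is 0; here the dot product is 10, so the vectors are not orthogonal.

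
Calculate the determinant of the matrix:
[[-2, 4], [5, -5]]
-10

For a 2×2 matrix [[a, b], [c, d]], det = ad - bc
det = (-2)(-5) - (4)(5) = 10 - 20 = -10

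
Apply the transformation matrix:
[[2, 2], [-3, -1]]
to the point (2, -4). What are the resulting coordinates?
(-4, -2)

Matrix multiplication:
[[2, 2], [-3, -1]] × [2, -4]ᵀ
= [2×2 + 2×-4, -3×2 + -1×-4]ᵀ
= [-4.0000, -2.0000]ᵀ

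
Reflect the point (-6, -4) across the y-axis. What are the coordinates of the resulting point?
(6, -4)

Reflection across y-axis: (-6, -4) → (6, -4)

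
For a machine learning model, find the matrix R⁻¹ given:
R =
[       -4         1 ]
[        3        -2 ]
det(R) = 5
R⁻¹ =
[     -2/5      -1/5 ]
[     -3/5      -4/5 ]

For a 2×2 matrix R = [[a, b], [c, d]] with det(R) ≠ 0, R⁻¹ = (1/det(R)) * [[d, -b], [-c, a]].
det(R) = (-4)*(-2) - (1)*(3) = 8 - 3 = 5.
R⁻¹ = (1/5) * [[-2, -1], [-3, -4]].
Dividing each entry by 5 and reducing:
R⁻¹ =
[     -2/5      -1/5 ]
[     -3/5      -4/5 ]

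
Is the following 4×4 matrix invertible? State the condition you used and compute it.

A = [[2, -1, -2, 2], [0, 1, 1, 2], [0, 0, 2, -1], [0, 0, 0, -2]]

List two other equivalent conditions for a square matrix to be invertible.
Yes, invertible; det(A) = -8 ≠ 0. Equivalent conditions: rank(A) = 4; Ax = 0 has only the trivial solution; 0 is not an eigenvalue; the columns of A are linearly independent.

To check invertibility, compute det(A).
The given matrix is triangular, so det(A) equals the product of its diagonal entries = -8 ≠ 0.
Since det(A) ≠ 0, A is invertible.
Equivalent conditions for a square matrix A to be invertible:
- rank(A) = 4 (full rank).
- The homogeneous system Ax = 0 has only the trivial solution x = 0.
- 0 is not an eigenvalue of A.
- The columns (equivalently rows) of A are linearly independent.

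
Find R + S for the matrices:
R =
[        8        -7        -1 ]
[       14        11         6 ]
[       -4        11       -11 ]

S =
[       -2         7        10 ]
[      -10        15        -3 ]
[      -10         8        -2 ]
R + S =
[        6         0         9 ]
[        4        26         3 ]
[      -14        19       -13 ]

Matrix addition is elementwise: (R+S)[i][j] = R[i][j] + S[i][j].
  (R+S)[0][0] = (8) + (-2) = 6
  (R+S)[0][1] = (-7) + (7) = 0
  (R+S)[0][2] = (-1) + (10) = 9
  (R+S)[1][0] = (14) + (-10) = 4
  (R+S)[1][1] = (11) + (15) = 26
  (R+S)[1][2] = (6) + (-3) = 3
  (R+S)[2][0] = (-4) + (-10) = -14
  (R+S)[2][1] = (11) + (8) = 19
  (R+S)[2][2] = (-11) + (-2) = -13
R + S =
[        6         0         9 ]
[        4        26         3 ]
[      -14        19       -13 ]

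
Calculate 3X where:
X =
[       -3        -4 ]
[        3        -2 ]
3X =
[       -9       -12 ]
[        9        -6 ]

Scalar multiplication is elementwise: (3X)[i][j] = 3 * X[i][j].
  (3X)[0][0] = 3 * (-3) = -9
  (3X)[0][1] = 3 * (-4) = -12
  (3X)[1][0] = 3 * (3) = 9
  (3X)[1][1] = 3 * (-2) = -6
3X =
[       -9       -12 ]
[        9        -6 ]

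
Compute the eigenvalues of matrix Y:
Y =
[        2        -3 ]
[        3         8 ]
λ = 5, 5

Solve det(Y - λI) = 0. For a 2×2 matrix the characteristic equation is λ² - (trace)λ + det = 0.
trace(Y) = a + d = 2 + 8 = 10.
det(Y) = a*d - b*c = (2)*(8) - (-3)*(3) = 16 + 9 = 25.
Characteristic equation: λ² - (10)λ + (25) = 0.
Discriminant = (10)² - 4*(25) = 100 - 100 = 0.
λ = (10 ± √0) / 2 = (10 ± 0) / 2 = 5, 5.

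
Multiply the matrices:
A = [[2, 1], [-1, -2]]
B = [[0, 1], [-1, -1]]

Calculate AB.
[[-1, 1], [2, 1]]

Each entry (i,j) of AB = sum over k of A[i][k]*B[k][j].
(AB)[0][0] = (2)*(0) + (1)*(-1) = -1
(AB)[0][1] = (2)*(1) + (1)*(-1) = 1
(AB)[1][0] = (-1)*(0) + (-2)*(-1) = 2
(AB)[1][1] = (-1)*(1) + (-2)*(-1) = 1
AB = [[-1, 1], [2, 1]]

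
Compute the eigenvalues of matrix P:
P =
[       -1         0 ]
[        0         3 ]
λ = -1, 3

Solve det(P - λI) = 0. For a 2×2 matrix the characteristic equation is λ² - (trace)λ + det = 0.
trace(P) = a + d = -1 + 3 = 2.
det(P) = a*d - b*c = (-1)*(3) - (0)*(0) = -3 - 0 = -3.
Characteristic equation: λ² - (2)λ + (-3) = 0.
Discriminant = (2)² - 4*(-3) = 4 + 12 = 16.
λ = (2 ± √16) / 2 = (2 ± 4) / 2 = -1, 3.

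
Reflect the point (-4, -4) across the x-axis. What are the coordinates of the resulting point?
(-4, 4)

Reflection across x-axis: (-4, -4) → (-4, 4)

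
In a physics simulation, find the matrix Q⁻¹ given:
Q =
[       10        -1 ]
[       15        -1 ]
det(Q) = 5
Q⁻¹ =
[     -1/5       1/5 ]
[       -3         2 ]

For a 2×2 matrix Q = [[a, b], [c, d]] with det(Q) ≠ 0, Q⁻¹ = (1/det(Q)) * [[d, -b], [-c, a]].
det(Q) = (10)*(-1) - (-1)*(15) = -10 + 15 = 5.
Q⁻¹ = (1/5) * [[-1, 1], [-15, 10]].
Dividing each entry by 5 and reducing:
Q⁻¹ =
[     -1/5       1/5 ]
[       -3         2 ]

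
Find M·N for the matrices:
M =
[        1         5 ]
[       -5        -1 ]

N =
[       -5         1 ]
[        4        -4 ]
MN =
[       15       -19 ]
[       21        -1 ]

Matrix multiplication: (MN)[i][j] = sum over k of M[i][k] * N[k][j].
  (MN)[0][0] = (1)*(-5) + (5)*(4) = 15
  (MN)[0][1] = (1)*(1) + (5)*(-4) = -19
  (MN)[1][0] = (-5)*(-5) + (-1)*(4) = 21
  (MN)[1][1] = (-5)*(1) + (-1)*(-4) = -1
MN =
[       15       -19 ]
[       21        -1 ]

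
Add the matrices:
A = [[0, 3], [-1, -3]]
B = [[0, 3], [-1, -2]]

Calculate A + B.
[[0, 6], [-2, -5]]

Add corresponding elements:
(0)+(0)=0
(3)+(3)=6
(-1)+(-1)=-2
(-3)+(-2)=-5
A + B = [[0, 6], [-2, -5]]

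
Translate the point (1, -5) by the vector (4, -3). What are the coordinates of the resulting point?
(5, -8)

Translation by (4, -3):
x' = 1 + 4 = 5
y' = -5 + -3 = -8
Homogeneous matrix: [[1, 0, 4], [0, 1, -3], [0, 0, 1]]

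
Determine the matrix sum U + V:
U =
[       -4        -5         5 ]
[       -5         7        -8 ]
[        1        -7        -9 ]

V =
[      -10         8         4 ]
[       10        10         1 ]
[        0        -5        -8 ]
U + V =
[      -14         3         9 ]
[        5        17        -7 ]
[        1       -12       -17 ]

Matrix addition is elementwise: (U+V)[i][j] = U[i][j] + V[i][j].
  (U+V)[0][0] = (-4) + (-10) = -14
  (U+V)[0][1] = (-5) + (8) = 3
  (U+V)[0][2] = (5) + (4) = 9
  (U+V)[1][0] = (-5) + (10) = 5
  (U+V)[1][1] = (7) + (10) = 17
  (U+V)[1][2] = (-8) + (1) = -7
  (U+V)[2][0] = (1) + (0) = 1
  (U+V)[2][1] = (-7) + (-5) = -12
  (U+V)[2][2] = (-9) + (-8) = -17
U + V =
[      -14         3         9 ]
[        5        17        -7 ]
[        1       -12       -17 ]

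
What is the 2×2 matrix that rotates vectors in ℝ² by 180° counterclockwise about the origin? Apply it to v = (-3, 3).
R = [[-1, 0], [0, -1]]; R·v = (3, -3)

A counterclockwise rotation by angle θ in ℝ² has matrix R(θ) = [[cos θ, -sin θ], [sin θ, cos θ]].
For θ = 180°: cos θ = -1, sin θ = 0.
R(180°) = [[-1, 0], [0, -1]].
R·v = [-1·-3 + (0)·3, 0·-3 + -1·3] = (3, -3).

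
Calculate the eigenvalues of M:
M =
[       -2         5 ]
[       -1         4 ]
λ = -1, 3

Solve det(M - λI) = 0. For a 2×2 matrix the characteristic equation is λ² - (trace)λ + det = 0.
trace(M) = a + d = -2 + 4 = 2.
det(M) = a*d - b*c = (-2)*(4) - (5)*(-1) = -8 + 5 = -3.
Characteristic equation: λ² - (2)λ + (-3) = 0.
Discriminant = (2)² - 4*(-3) = 4 + 12 = 16.
λ = (2 ± √16) / 2 = (2 ± 4) / 2 = -1, 3.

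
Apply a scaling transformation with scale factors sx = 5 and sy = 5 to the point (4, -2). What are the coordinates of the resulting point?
(20, -10)

Scaling matrix:
[[5, 0], [0, 5]]
Result: (4 × 5, -2 × 5) = (20, -10)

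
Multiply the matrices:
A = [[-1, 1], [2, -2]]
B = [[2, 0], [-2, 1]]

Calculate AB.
[[-4, 1], [8, -2]]

Each entry (i,j) of AB = sum over k of A[i][k]*B[k][j].
(AB)[0][0] = (-1)*(2) + (1)*(-2) = -4
(AB)[0][1] = (-1)*(0) + (1)*(1) = 1
(AB)[1][0] = (2)*(2) + (-2)*(-2) = 8
(AB)[1][1] = (2)*(0) + (-2)*(1) = -2
AB = [[-4, 1], [8, -2]]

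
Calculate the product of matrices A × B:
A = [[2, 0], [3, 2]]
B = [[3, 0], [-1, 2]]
[[6, 0], [7, 4]]

Matrix multiplication:
C[0][0] = 2×3 + 0×-1 = 6
C[0][1] = 2×0 + 0×2 = 0
C[1][0] = 3×3 + 2×-1 = 7
C[1][1] = 3×0 + 2×2 = 4
Result: [[6, 0], [7, 4]]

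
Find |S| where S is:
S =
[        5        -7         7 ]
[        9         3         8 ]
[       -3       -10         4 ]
det(S) = 313

Expand along row 0 (cofactor expansion): det(S) = a*(e*i - f*h) - b*(d*i - f*g) + c*(d*h - e*g), where the 3×3 is [[a, b, c], [d, e, f], [g, h, i]].
Minor M_00 = (3)*(4) - (8)*(-10) = 12 + 80 = 92.
Minor M_01 = (9)*(4) - (8)*(-3) = 36 + 24 = 60.
Minor M_02 = (9)*(-10) - (3)*(-3) = -90 + 9 = -81.
det(S) = (5)*(92) - (-7)*(60) + (7)*(-81) = 460 + 420 - 567 = 313.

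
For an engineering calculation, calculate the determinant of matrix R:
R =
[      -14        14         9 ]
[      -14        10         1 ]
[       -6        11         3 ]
det(R) = -608

Expand along row 0 (cofactor expansion): det(R) = a*(e*i - f*h) - b*(d*i - f*g) + c*(d*h - e*g), where the 3×3 is [[a, b, c], [d, e, f], [g, h, i]].
Minor M_00 = (10)*(3) - (1)*(11) = 30 - 11 = 19.
Minor M_01 = (-14)*(3) - (1)*(-6) = -42 + 6 = -36.
Minor M_02 = (-14)*(11) - (10)*(-6) = -154 + 60 = -94.
det(R) = (-14)*(19) - (14)*(-36) + (9)*(-94) = -266 + 504 - 846 = -608.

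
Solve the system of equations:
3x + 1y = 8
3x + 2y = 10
x = 2, y = 2

Use elimination (row reduction):
Equation 1: 3x + 1y = 8.
Equation 2: 3x + 2y = 10.
Multiply Eq1 by 3 and Eq2 by 3: 9x + 3y = 24;  9x + 6y = 30.
Subtract: (3)y = 6, so y = 2.
Back-substitute into Eq1: 3x + 1*(2) = 8, so x = 2.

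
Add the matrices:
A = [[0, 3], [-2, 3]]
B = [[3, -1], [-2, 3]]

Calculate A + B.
[[3, 2], [-4, 6]]

Add corresponding elements:
(0)+(3)=3
(3)+(-1)=2
(-2)+(-2)=-4
(3)+(3)=6
A + B = [[3, 2], [-4, 6]]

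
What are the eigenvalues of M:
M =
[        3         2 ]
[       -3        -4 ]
λ = -3, 2

Solve det(M - λI) = 0. For a 2×2 matrix the characteristic equation is λ² - (trace)λ + det = 0.
trace(M) = a + d = 3 - 4 = -1.
det(M) = a*d - b*c = (3)*(-4) - (2)*(-3) = -12 + 6 = -6.
Characteristic equation: λ² - (-1)λ + (-6) = 0.
Discriminant = (-1)² - 4*(-6) = 1 + 24 = 25.
λ = (-1 ± √25) / 2 = (-1 ± 5) / 2 = -3, 2.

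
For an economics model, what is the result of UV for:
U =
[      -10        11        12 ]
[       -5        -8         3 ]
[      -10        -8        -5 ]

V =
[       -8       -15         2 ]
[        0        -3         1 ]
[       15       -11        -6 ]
UV =
[      260       -15       -81 ]
[       85        66       -36 ]
[        5       229         2 ]

Matrix multiplication: (UV)[i][j] = sum over k of U[i][k] * V[k][j].
  (UV)[0][0] = (-10)*(-8) + (11)*(0) + (12)*(15) = 260
  (UV)[0][1] = (-10)*(-15) + (11)*(-3) + (12)*(-11) = -15
  (UV)[0][2] = (-10)*(2) + (11)*(1) + (12)*(-6) = -81
  (UV)[1][0] = (-5)*(-8) + (-8)*(0) + (3)*(15) = 85
  (UV)[1][1] = (-5)*(-15) + (-8)*(-3) + (3)*(-11) = 66
  (UV)[1][2] = (-5)*(2) + (-8)*(1) + (3)*(-6) = -36
  (UV)[2][0] = (-10)*(-8) + (-8)*(0) + (-5)*(15) = 5
  (UV)[2][1] = (-10)*(-15) + (-8)*(-3) + (-5)*(-11) = 229
  (UV)[2][2] = (-10)*(2) + (-8)*(1) + (-5)*(-6) = 2
UV =
[      260       -15       -81 ]
[       85        66       -36 ]
[        5       229         2 ]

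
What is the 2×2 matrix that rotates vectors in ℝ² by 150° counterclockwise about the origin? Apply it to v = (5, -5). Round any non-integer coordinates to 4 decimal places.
R = [[-√3/2, -1/2], [1/2, -√3/2]]; R·v = (-1.8301, 6.8301)

A counterclockwise rotation by angle θ in ℝ² has matrix R(θ) = [[cos θ, -sin θ], [sin θ, cos θ]].
For θ = 150°: cos θ = -√3/2, sin θ = 1/2.
R(150°) = [[-√3/2, -1/2], [1/2, -√3/2]].
R·v = [-√3/2·5 + (-1/2)·-5, 1/2·5 + -√3/2·-5] = (-1.8301, 6.8301).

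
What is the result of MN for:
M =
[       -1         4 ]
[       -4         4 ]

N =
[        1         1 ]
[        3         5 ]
MN =
[       11        19 ]
[        8        16 ]

Matrix multiplication: (MN)[i][j] = sum over k of M[i][k] * N[k][j].
  (MN)[0][0] = (-1)*(1) + (4)*(3) = 11
  (MN)[0][1] = (-1)*(1) + (4)*(5) = 19
  (MN)[1][0] = (-4)*(1) + (4)*(3) = 8
  (MN)[1][1] = (-4)*(1) + (4)*(5) = 16
MN =
[       11        19 ]
[        8        16 ]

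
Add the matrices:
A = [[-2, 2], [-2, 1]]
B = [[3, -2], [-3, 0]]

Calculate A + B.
[[1, 0], [-5, 1]]

Add corresponding elements:
(-2)+(3)=1
(2)+(-2)=0
(-2)+(-3)=-5
(1)+(0)=1
A + B = [[1, 0], [-5, 1]]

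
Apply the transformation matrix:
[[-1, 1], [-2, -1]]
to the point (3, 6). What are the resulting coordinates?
(3, -12)

Matrix multiplication:
[[-1, 1], [-2, -1]] × [3, 6]ᵀ
= [-1×3 + 1×6, -2×3 + -1×6]ᵀ
= [3.0000, -12.0000]ᵀ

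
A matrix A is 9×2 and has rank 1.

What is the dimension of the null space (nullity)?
1

The rank-nullity theorem for an m×n matrix states:
rank(A) + nullity(A) = n (the number of columns).
Here n = 2 and rank(A) = 1, so nullity(A) = 2 - 1 = 1.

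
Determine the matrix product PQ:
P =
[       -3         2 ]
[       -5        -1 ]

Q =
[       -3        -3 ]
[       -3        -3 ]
PQ =
[        3         3 ]
[       18        18 ]

Matrix multiplication: (PQ)[i][j] = sum over k of P[i][k] * Q[k][j].
  (PQ)[0][0] = (-3)*(-3) + (2)*(-3) = 3
  (PQ)[0][1] = (-3)*(-3) + (2)*(-3) = 3
  (PQ)[1][0] = (-5)*(-3) + (-1)*(-3) = 18
  (PQ)[1][1] = (-5)*(-3) + (-1)*(-3) = 18
PQ =
[        3         3 ]
[       18        18 ]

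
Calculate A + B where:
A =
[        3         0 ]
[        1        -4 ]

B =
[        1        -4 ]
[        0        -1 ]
A + B =
[        4        -4 ]
[        1        -5 ]

Matrix addition is elementwise: (A+B)[i][j] = A[i][j] + B[i][j].
  (A+B)[0][0] = (3) + (1) = 4
  (A+B)[0][1] = (0) + (-4) = -4
  (A+B)[1][0] = (1) + (0) = 1
  (A+B)[1][1] = (-4) + (-1) = -5
A + B =
[        4        -4 ]
[        1        -5 ]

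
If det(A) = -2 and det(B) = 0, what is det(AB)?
0

Use the multiplicative property of determinants: det(AB) = det(A)*det(B).
det(AB) = (-2)*(0) = 0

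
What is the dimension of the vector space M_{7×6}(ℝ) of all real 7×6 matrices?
Dimension = 42

A real 7×6 matrix is determined by its 7·6 = 42 independent entries.
A standard basis is {E_ij : 1 ≤ i ≤ 7, 1 ≤ j ≤ 6}, where E_ij has a 1 in position (i, j) and 0 elsewhere — there are 42 such matrices, and they are linearly independent and span M_{7×6}(ℝ).
Therefore dim(M_{7×6}(ℝ)) = 42.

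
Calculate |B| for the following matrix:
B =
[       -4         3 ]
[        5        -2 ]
det(B) = -7

For a 2×2 matrix [[a, b], [c, d]], det = a*d - b*c.
det(B) = (-4)*(-2) - (3)*(5) = 8 - 15 = -7.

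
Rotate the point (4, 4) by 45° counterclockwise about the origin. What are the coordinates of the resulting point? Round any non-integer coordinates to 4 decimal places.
(0.0000, 5.6569)

Rotation matrix R(θ) = [[cos θ, -sin θ], [sin θ, cos θ]]; for θ = 45°:
R = [[√2/2, -√2/2], [√2/2, √2/2]]
Result: R × [4, 4]ᵀ = [√2/2·4 + (-√2/2)·4, √2/2·4 + (√2/2)·4]ᵀ = (0.0000, 5.6569)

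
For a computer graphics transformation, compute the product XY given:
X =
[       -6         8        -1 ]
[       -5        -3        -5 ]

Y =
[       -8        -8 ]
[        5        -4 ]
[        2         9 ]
XY =
[       86         7 ]
[       15         7 ]

Matrix multiplication: (XY)[i][j] = sum over k of X[i][k] * Y[k][j].
  (XY)[0][0] = (-6)*(-8) + (8)*(5) + (-1)*(2) = 86
  (XY)[0][1] = (-6)*(-8) + (8)*(-4) + (-1)*(9) = 7
  (XY)[1][0] = (-5)*(-8) + (-3)*(5) + (-5)*(2) = 15
  (XY)[1][1] = (-5)*(-8) + (-3)*(-4) + (-5)*(9) = 7
XY =
[       86         7 ]
[       15         7 ]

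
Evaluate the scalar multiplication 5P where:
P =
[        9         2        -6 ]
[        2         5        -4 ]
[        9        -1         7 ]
5P =
[       45        10       -30 ]
[       10        25       -20 ]
[       45        -5        35 ]

Scalar multiplication is elementwise: (5P)[i][j] = 5 * P[i][j].
  (5P)[0][0] = 5 * (9) = 45
  (5P)[0][1] = 5 * (2) = 10
  (5P)[0][2] = 5 * (-6) = -30
  (5P)[1][0] = 5 * (2) = 10
  (5P)[1][1] = 5 * (5) = 25
  (5P)[1][2] = 5 * (-4) = -20
  (5P)[2][0] = 5 * (9) = 45
  (5P)[2][1] = 5 * (-1) = -5
  (5P)[2][2] = 5 * (7) = 35
5P =
[       45        10       -30 ]
[       10        25       -20 ]
[       45        -5        35 ]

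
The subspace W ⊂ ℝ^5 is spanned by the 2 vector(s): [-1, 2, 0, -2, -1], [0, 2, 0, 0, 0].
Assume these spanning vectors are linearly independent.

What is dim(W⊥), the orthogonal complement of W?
dim(W⊥) = 3

For any subspace W of ℝ^n, dim(W) + dim(W⊥) = n (the whole-space dimension).
Here the given 2 vectors are linearly independent, so dim(W) = 2.
Thus dim(W⊥) = n - dim(W) = 5 - 2 = 3.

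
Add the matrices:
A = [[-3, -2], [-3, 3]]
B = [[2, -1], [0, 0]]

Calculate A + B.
[[-1, -3], [-3, 3]]

Add corresponding elements:
(-3)+(2)=-1
(-2)+(-1)=-3
(-3)+(0)=-3
(3)+(0)=3
A + B = [[-1, -3], [-3, 3]]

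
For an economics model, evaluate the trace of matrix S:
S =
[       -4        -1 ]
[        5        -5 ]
tr(S) = -4 - 5 = -9

The trace of a square matrix is the sum of its diagonal entries.
Diagonal entries of S: S[0][0] = -4, S[1][1] = -5.
tr(S) = -4 - 5 = -9.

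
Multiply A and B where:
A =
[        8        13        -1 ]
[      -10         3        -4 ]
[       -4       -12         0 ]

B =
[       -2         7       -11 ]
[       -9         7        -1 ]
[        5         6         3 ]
AB =
[     -138       141      -104 ]
[      -27       -73        95 ]
[      116      -112        56 ]

Matrix multiplication: (AB)[i][j] = sum over k of A[i][k] * B[k][j].
  (AB)[0][0] = (8)*(-2) + (13)*(-9) + (-1)*(5) = -138
  (AB)[0][1] = (8)*(7) + (13)*(7) + (-1)*(6) = 141
  (AB)[0][2] = (8)*(-11) + (13)*(-1) + (-1)*(3) = -104
  (AB)[1][0] = (-10)*(-2) + (3)*(-9) + (-4)*(5) = -27
  (AB)[1][1] = (-10)*(7) + (3)*(7) + (-4)*(6) = -73
  (AB)[1][2] = (-10)*(-11) + (3)*(-1) + (-4)*(3) = 95
  (AB)[2][0] = (-4)*(-2) + (-12)*(-9) + (0)*(5) = 116
  (AB)[2][1] = (-4)*(7) + (-12)*(7) + (0)*(6) = -112
  (AB)[2][2] = (-4)*(-11) + (-12)*(-1) + (0)*(3) = 56
AB =
[     -138       141      -104 ]
[      -27       -73        95 ]
[      116      -112        56 ]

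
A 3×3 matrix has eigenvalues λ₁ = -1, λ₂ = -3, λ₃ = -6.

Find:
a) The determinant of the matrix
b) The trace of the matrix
det = -18, trace = -10

Two standard eigenvalue identities:
- det(A) equals the product of the eigenvalues (counted with multiplicity).
- trace(A) equals the sum of the eigenvalues.
det(A) = (-1)*(-3)*(-6) = -18.
trace(A) = -1 - 3 - 6 = -10.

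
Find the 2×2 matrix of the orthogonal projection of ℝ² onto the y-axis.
[[0, 0], [0, 1]]

The orthogonal projection onto the line spanned by a nonzero vector u = (a, b) has matrix P = (u uᵀ) / (uᵀ u) = (1/(a² + b²)) · [[a², ab], [ab, b²]].
Here u = (0, 1), so a² + b² = 0 + 1 = 1.
P = (1/1) · [[0, 0], [0, 1]] = [[0, 0], [0, 1]].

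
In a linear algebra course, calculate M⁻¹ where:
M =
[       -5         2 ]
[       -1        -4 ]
det(M) = 22
M⁻¹ =
[    -2/11     -1/11 ]
[     1/22     -5/22 ]

For a 2×2 matrix M = [[a, b], [c, d]] with det(M) ≠ 0, M⁻¹ = (1/det(M)) * [[d, -b], [-c, a]].
det(M) = (-5)*(-4) - (2)*(-1) = 20 + 2 = 22.
M⁻¹ = (1/22) * [[-4, -2], [1, -5]].
Dividing each entry by 22 and reducing:
M⁻¹ =
[    -2/11     -1/11 ]
[     1/22     -5/22 ]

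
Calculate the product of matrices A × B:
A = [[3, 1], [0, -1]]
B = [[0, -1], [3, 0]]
[[3, -3], [-3, 0]]

Matrix multiplication:
C[0][0] = 3×0 + 1×3 = 3
C[0][1] = 3×-1 + 1×0 = -3
C[1][0] = 0×0 + -1×3 = -3
C[1][1] = 0×-1 + -1×0 = 0
Result: [[3, -3], [-3, 0]]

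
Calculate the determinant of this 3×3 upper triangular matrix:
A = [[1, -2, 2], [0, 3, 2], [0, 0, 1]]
3

The determinant of a triangular matrix is the product of its diagonal entries (the off-diagonal entries above the diagonal do not affect it).
det(A) = (1) * (3) * (1) = 3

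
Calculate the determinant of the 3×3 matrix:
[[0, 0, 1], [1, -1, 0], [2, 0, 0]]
2

Expansion along first row:
det = 0·det([[-1,0],[0,0]]) - 0·det([[1,0],[2,0]]) + 1·det([[1,-1],[2,0]])
    = 0·(-1·0 - 0·0) - 0·(1·0 - 0·2) + 1·(1·0 - -1·2)
    = 0·0 - 0·0 + 1·2
    = 0 + 0 + 2 = 2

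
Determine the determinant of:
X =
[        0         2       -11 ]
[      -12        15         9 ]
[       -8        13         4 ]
det(X) = 348

Expand along row 0 (cofactor expansion): det(X) = a*(e*i - f*h) - b*(d*i - f*g) + c*(d*h - e*g), where the 3×3 is [[a, b, c], [d, e, f], [g, h, i]].
Minor M_00 = (15)*(4) - (9)*(13) = 60 - 117 = -57.
Minor M_01 = (-12)*(4) - (9)*(-8) = -48 + 72 = 24.
Minor M_02 = (-12)*(13) - (15)*(-8) = -156 + 120 = -36.
det(X) = (0)*(-57) - (2)*(24) + (-11)*(-36) = 0 - 48 + 396 = 348.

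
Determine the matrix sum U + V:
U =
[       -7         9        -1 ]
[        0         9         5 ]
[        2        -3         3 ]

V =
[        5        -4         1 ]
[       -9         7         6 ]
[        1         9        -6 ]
U + V =
[       -2         5         0 ]
[       -9        16        11 ]
[        3         6        -3 ]

Matrix addition is elementwise: (U+V)[i][j] = U[i][j] + V[i][j].
  (U+V)[0][0] = (-7) + (5) = -2
  (U+V)[0][1] = (9) + (-4) = 5
  (U+V)[0][2] = (-1) + (1) = 0
  (U+V)[1][0] = (0) + (-9) = -9
  (U+V)[1][1] = (9) + (7) = 16
  (U+V)[1][2] = (5) + (6) = 11
  (U+V)[2][0] = (2) + (1) = 3
  (U+V)[2][1] = (-3) + (9) = 6
  (U+V)[2][2] = (3) + (-6) = -3
U + V =
[       -2         5         0 ]
[       -9        16        11 ]
[        3         6        -3 ]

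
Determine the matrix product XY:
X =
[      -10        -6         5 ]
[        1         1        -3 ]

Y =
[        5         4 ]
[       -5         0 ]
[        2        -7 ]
XY =
[      -10       -75 ]
[       -6        25 ]

Matrix multiplication: (XY)[i][j] = sum over k of X[i][k] * Y[k][j].
  (XY)[0][0] = (-10)*(5) + (-6)*(-5) + (5)*(2) = -10
  (XY)[0][1] = (-10)*(4) + (-6)*(0) + (5)*(-7) = -75
  (XY)[1][0] = (1)*(5) + (1)*(-5) + (-3)*(2) = -6
  (XY)[1][1] = (1)*(4) + (1)*(0) + (-3)*(-7) = 25
XY =
[      -10       -75 ]
[       -6        25 ]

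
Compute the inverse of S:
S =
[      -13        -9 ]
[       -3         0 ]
det(S) = -27
S⁻¹ =
[        0      -1/3 ]
[     -1/9     13/27 ]

For a 2×2 matrix S = [[a, b], [c, d]] with det(S) ≠ 0, S⁻¹ = (1/det(S)) * [[d, -b], [-c, a]].
det(S) = (-13)*(0) - (-9)*(-3) = 0 - 27 = -27.
S⁻¹ = (1/-27) * [[0, 9], [3, -13]].
Dividing each entry by -27 and reducing:
S⁻¹ =
[        0      -1/3 ]
[     -1/9     13/27 ]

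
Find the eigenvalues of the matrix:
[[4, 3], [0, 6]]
λ = 4 and λ = 6

Characteristic equation: det(A - λI) = 0
λ² - (trace)λ + (det) = 0
λ² - (10)λ + (24) = 0
λ² - 10λ + 24 = 0
Solving: λ = 4, 6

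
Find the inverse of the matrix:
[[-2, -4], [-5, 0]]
[[0, -1/5], [-1/4, 1/10]]

For [[a,b],[c,d]], inverse = (1/det)·[[d,-b],[-c,a]]
det = -2·0 - -4·-5 = -20
Inverse = (1/-20)·[[0, 4], [5, -2]]
        = [[0, -1/5], [-1/4, 1/10]]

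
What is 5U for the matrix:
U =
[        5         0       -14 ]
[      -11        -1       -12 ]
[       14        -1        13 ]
5U =
[       25         0       -70 ]
[      -55        -5       -60 ]
[       70        -5        65 ]

Scalar multiplication is elementwise: (5U)[i][j] = 5 * U[i][j].
  (5U)[0][0] = 5 * (5) = 25
  (5U)[0][1] = 5 * (0) = 0
  (5U)[0][2] = 5 * (-14) = -70
  (5U)[1][0] = 5 * (-11) = -55
  (5U)[1][1] = 5 * (-1) = -5
  (5U)[1][2] = 5 * (-12) = -60
  (5U)[2][0] = 5 * (14) = 70
  (5U)[2][1] = 5 * (-1) = -5
  (5U)[2][2] = 5 * (13) = 65
5U =
[       25         0       -70 ]
[      -55        -5       -60 ]
[       70        -5        65 ]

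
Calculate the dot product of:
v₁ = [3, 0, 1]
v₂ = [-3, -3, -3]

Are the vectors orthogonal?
-12, No

The dot product is the sum of products of corresponding components.
v₁·v₂ = (3)*(-3) + (0)*(-3) + (1)*(-3) = -9 + 0 - 3 = -12.
Two vectors are orthogonal iff their dot product is 0; here the dot product is -12, so the vectors are not orthogonal.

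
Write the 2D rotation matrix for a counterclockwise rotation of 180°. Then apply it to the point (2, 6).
R = [[-1, 0], [0, -1]]; R·(2, 6) = (-2, -6)

Rotation matrix formula: R(θ) = [[cos θ, -sin θ], [sin θ, cos θ]]
For θ = 180°:
cos(180°) = -1
sin(180°) = 0
R = [[-1, 0], [0, -1]]
Apply to (2, 6): [-1·2 + (0)·6, 0·2 + -1·6] = (-2, -6)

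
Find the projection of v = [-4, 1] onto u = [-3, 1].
[-39/10, 13/10]

The projection of v onto u is proj_u(v) = ((v·u) / (u·u)) · u.
v·u = (-4)*(-3) + (1)*(1) = 13.
u·u = (-3)*(-3) + (1)*(1) = 10.
coefficient = 13 / 10 = 13/10.
proj_u(v) = 13/10 · [-3, 1] = [-39/10, 13/10].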